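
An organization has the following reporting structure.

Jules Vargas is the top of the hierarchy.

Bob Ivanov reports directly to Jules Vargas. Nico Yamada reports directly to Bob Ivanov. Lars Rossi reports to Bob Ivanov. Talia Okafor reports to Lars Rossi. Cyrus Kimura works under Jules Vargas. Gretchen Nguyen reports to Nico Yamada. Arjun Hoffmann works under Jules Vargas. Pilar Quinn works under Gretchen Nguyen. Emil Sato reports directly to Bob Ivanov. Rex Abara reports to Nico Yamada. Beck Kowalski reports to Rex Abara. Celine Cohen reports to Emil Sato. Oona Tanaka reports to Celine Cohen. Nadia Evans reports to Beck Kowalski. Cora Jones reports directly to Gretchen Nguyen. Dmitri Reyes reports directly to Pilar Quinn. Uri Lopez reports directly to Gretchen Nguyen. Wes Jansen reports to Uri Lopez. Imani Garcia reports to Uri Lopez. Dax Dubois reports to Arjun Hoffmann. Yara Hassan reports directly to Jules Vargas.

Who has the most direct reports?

Jules Vargas

Direct-report counts: Jules Vargas has 4; Arjun Hoffmann has 1; Bob Ivanov has 3; Emil Sato has 1; Celine Cohen has 1; Lars Rossi has 1; Nico Yamada has 2; Rex Abara has 1; Beck Kowalski has 1; Gretchen Nguyen has 3; Uri Lopez has 2; Pilar Quinn has 1. The largest is 4, held by Jules Vargas.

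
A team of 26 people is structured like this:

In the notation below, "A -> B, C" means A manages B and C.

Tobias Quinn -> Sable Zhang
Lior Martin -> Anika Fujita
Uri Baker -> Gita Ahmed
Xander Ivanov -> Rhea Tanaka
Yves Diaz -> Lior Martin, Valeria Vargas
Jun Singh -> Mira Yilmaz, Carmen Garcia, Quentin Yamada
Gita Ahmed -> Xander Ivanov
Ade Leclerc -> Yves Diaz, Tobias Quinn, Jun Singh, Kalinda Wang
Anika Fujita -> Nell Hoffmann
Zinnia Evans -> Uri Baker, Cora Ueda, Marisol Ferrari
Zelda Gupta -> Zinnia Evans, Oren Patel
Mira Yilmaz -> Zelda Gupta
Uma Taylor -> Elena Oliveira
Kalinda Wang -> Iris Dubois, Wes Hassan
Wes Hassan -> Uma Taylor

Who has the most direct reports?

Ade Leclerc

Direct-report counts: Ade Leclerc has 4; Kalinda Wang has 2; Wes Hassan has 1; Uma Taylor has 1; Jun Singh has 3; Mira Yilmaz has 1; Zelda Gupta has 2; Zinnia Evans has 3; Uri Baker has 1; Gita Ahmed has 1; Xander Ivanov has 1; Tobias Quinn has 1; Yves Diaz has 2; Lior Martin has 1; Anika Fujita has 1. The largest is 4, held by Ade Leclerc.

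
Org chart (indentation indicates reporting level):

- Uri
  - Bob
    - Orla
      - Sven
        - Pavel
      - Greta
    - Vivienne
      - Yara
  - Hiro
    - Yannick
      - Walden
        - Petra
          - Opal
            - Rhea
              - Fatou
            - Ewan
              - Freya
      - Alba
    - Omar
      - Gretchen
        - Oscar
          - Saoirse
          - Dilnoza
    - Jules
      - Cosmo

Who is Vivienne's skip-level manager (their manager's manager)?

Uri

Vivienne reports to Bob, and Bob reports to Uri. So Vivienne's skip-level manager is Uri.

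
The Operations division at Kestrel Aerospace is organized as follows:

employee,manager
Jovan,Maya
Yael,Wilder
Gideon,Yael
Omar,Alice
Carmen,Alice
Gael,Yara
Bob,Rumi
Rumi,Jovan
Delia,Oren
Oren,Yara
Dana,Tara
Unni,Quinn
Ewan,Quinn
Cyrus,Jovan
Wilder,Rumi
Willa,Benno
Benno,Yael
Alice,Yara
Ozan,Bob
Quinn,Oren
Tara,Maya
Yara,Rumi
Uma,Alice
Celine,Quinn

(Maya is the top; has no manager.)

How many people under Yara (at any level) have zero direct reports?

The people in Yara's organization with no one reporting to them are Gael, Delia, Ewan, Unni, Celine, Uma, Carmen, Omar. That is 8.

8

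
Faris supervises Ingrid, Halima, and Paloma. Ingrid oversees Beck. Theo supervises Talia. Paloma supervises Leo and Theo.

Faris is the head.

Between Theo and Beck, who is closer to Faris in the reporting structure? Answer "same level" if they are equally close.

same level

Both Theo and Beck are 2 levels below Faris.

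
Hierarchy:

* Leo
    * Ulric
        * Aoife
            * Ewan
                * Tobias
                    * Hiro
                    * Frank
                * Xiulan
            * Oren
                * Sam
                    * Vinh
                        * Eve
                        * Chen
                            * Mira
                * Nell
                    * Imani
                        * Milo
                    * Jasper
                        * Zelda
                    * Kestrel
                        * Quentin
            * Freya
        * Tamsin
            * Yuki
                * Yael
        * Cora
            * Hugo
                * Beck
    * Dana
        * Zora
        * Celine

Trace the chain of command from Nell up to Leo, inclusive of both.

Nell -> Oren -> Aoife -> Ulric -> Leo

Nell reports to Oren. Oren reports to Aoife. Aoife reports to Ulric. Ulric reports to Leo. Leo is at the top.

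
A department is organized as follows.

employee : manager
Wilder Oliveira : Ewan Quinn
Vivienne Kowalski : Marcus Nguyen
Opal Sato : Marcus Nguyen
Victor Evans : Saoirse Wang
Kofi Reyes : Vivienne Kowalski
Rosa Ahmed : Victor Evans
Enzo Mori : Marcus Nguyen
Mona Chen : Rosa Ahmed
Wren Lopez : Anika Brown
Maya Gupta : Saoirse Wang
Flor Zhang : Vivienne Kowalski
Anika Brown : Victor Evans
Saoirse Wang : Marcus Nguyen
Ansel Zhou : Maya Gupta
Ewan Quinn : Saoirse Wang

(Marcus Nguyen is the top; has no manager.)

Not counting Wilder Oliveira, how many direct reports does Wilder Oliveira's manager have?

Wilder Oliveira reports to Ewan Quinn, and Ewan Quinn has no other direct reports. Wilder Oliveira has 0 peers.

0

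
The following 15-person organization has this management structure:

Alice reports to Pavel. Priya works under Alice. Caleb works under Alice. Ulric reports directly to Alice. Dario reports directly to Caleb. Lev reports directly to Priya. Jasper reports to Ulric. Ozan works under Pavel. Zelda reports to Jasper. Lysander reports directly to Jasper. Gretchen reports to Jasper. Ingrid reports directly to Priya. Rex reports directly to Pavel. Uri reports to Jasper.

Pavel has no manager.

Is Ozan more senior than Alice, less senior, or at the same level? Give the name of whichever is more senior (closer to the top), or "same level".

Both Ozan and Alice are 1 level below Pavel.

same level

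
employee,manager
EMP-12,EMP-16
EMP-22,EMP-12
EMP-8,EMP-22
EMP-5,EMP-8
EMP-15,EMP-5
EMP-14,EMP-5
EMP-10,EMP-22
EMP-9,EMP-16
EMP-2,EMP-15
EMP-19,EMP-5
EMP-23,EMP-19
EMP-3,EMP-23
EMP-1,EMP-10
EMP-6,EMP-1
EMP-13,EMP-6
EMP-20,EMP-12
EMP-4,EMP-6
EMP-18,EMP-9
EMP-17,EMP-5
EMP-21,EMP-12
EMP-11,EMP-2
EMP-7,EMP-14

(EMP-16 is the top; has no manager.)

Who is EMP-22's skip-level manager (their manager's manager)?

EMP-16

EMP-22 reports to EMP-12, and EMP-12 reports to EMP-16. So EMP-22's skip-level manager is EMP-16.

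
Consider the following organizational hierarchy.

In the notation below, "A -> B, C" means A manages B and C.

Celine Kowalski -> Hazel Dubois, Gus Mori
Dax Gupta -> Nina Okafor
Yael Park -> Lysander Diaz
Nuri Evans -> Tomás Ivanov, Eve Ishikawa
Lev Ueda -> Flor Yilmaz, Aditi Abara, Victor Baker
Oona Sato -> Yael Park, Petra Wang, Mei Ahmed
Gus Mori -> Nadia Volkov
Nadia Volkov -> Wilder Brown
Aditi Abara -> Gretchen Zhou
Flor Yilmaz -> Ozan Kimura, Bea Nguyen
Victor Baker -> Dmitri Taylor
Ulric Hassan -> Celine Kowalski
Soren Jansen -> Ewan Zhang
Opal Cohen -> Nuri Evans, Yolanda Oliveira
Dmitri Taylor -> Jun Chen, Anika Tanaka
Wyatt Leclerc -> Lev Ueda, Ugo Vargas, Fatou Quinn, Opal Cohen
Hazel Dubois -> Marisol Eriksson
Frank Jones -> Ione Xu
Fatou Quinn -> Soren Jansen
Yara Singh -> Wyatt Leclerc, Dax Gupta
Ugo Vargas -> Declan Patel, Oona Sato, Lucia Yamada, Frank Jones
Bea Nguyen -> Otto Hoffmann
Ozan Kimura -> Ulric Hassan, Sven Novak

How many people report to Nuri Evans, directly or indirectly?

Nuri Evans directly manages Tomás Ivanov, Eve Ishikawa. Tomás Ivanov has no reports. Eve Ishikawa has no reports. So Nuri Evans's organization is 2 direct reports plus everyone under them: 1 + 1 = 2.

2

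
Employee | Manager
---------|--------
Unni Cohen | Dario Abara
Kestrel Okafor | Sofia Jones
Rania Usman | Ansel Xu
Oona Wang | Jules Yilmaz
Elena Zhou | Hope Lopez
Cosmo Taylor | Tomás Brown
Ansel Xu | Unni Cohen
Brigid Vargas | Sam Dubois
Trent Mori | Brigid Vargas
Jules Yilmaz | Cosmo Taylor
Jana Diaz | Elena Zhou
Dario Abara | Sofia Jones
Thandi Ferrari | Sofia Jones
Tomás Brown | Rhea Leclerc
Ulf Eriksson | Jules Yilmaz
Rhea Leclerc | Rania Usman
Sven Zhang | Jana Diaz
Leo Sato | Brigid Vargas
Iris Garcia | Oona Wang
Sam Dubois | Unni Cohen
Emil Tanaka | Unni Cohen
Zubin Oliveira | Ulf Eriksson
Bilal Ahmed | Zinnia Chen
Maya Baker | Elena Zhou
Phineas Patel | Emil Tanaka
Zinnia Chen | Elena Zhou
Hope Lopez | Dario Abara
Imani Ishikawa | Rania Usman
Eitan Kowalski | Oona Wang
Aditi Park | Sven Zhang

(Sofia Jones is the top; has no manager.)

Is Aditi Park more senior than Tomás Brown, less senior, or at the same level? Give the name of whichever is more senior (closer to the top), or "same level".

same level

Both Aditi Park and Tomás Brown are 6 levels below Sofia Jones.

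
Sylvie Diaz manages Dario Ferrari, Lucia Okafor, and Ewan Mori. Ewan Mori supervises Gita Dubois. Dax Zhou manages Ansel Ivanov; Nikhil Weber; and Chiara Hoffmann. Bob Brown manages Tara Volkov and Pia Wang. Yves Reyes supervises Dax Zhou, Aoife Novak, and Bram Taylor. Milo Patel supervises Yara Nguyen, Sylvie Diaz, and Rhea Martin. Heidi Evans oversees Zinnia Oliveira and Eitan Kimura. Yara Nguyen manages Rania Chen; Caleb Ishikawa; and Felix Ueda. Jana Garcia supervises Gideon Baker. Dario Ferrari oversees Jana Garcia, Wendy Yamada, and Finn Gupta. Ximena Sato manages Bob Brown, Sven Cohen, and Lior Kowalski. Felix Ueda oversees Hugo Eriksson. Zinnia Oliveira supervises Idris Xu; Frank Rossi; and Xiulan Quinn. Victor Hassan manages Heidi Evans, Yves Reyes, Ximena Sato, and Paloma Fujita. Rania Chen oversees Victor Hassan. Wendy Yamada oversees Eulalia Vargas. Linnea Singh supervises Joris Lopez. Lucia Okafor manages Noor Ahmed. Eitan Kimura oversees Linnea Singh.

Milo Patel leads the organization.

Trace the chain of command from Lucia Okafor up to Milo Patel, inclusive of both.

Lucia Okafor reports to Sylvie Diaz. Sylvie Diaz reports to Milo Patel. Milo Patel is at the top.

Lucia Okafor -> Sylvie Diaz -> Milo Patel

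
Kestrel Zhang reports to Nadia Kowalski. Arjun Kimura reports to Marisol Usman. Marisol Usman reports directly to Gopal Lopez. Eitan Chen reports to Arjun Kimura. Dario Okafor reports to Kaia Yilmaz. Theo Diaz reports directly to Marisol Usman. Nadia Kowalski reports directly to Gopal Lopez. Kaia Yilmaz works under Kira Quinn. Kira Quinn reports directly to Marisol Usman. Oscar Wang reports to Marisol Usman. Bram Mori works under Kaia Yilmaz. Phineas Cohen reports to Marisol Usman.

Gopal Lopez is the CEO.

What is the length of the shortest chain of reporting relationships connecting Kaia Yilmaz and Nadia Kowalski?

4

Kaia Yilmaz is 3 levels below Gopal Lopez, and Nadia Kowalski is 1 level below Gopal Lopez (their lowest common manager). The shortest path runs up from Kaia Yilmaz to Gopal Lopez and back down to Nadia Kowalski: 3 + 1 = 4 links.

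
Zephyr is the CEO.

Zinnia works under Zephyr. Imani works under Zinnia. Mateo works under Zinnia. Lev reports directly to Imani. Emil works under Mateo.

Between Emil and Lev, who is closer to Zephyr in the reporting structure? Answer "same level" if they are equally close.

same level

Both Emil and Lev are 3 levels below Zephyr.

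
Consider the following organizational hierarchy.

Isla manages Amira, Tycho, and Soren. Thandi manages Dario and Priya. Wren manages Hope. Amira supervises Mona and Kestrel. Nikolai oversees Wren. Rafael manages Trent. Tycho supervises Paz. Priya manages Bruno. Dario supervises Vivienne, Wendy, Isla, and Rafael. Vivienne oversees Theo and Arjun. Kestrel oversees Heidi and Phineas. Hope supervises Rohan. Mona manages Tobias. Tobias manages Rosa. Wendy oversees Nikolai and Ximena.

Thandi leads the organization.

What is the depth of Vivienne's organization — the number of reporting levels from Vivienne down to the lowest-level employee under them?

1

The longest chain under Vivienne runs Vivienne → Theo, which is 1 level below Vivienne.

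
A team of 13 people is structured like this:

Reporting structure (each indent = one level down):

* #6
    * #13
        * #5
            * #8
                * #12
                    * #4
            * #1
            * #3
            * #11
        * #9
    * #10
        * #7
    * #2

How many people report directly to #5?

#5 directly manages #8, #1, #3, #11. That is 4 direct reports.

4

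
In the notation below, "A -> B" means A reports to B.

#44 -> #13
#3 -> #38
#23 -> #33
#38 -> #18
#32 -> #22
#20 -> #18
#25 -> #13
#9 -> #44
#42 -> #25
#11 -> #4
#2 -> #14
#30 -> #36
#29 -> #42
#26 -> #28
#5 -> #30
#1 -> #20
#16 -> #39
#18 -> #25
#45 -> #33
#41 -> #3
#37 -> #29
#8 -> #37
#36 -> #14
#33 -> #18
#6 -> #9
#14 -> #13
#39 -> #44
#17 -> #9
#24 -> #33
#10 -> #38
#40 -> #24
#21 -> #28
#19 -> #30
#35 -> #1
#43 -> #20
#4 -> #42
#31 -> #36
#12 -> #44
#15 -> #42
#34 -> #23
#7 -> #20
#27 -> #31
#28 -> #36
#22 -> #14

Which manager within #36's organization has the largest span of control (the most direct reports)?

#36

Direct-report counts within #36's organization: #36 has 3; #30 has 2; #31 has 1; #28 has 2. The largest is 3, held by #36.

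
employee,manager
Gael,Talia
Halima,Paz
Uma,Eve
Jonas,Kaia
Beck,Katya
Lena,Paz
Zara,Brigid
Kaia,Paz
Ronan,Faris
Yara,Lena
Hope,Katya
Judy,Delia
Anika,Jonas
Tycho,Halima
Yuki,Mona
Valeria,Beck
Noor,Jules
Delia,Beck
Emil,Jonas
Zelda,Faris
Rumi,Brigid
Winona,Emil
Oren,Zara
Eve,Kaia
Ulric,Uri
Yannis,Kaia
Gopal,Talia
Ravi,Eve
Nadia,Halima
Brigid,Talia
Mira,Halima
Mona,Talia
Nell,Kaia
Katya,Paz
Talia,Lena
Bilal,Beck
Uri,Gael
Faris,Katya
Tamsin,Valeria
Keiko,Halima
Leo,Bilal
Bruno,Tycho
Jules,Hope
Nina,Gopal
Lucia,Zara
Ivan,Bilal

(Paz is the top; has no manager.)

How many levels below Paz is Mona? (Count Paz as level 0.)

3

Chain from Mona up to Paz: Mona → Talia → Lena → Paz. That is 3 steps up, so Mona is 3 levels below Paz.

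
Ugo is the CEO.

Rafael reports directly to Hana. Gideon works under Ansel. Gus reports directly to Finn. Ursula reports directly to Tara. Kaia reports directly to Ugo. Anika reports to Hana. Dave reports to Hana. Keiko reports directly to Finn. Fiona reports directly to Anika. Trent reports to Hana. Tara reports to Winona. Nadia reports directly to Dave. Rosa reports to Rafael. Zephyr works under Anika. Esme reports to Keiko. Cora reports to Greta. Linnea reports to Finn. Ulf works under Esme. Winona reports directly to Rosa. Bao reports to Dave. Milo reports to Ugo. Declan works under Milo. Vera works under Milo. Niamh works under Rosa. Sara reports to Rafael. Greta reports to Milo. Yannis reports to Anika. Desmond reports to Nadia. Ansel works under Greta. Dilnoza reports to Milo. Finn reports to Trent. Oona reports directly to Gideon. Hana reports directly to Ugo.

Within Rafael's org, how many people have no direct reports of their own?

The people in Rafael's organization with no one reporting to them are Sara, Niamh, Ursula. That is 3.

3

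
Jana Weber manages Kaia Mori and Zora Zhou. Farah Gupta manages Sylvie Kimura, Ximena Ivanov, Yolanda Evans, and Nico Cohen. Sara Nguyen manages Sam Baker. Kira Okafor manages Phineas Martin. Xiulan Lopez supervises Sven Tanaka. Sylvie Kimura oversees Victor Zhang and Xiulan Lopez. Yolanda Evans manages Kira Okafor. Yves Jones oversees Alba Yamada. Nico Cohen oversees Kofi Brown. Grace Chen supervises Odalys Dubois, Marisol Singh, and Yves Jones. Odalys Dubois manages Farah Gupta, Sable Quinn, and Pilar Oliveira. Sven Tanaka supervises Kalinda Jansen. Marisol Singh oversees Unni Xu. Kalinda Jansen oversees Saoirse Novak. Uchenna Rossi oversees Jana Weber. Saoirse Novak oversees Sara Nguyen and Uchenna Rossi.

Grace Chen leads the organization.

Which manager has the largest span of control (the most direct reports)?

Farah Gupta

Direct-report counts: Grace Chen has 3; Yves Jones has 1; Marisol Singh has 1; Odalys Dubois has 3; Farah Gupta has 4; Nico Cohen has 1; Yolanda Evans has 1; Kira Okafor has 1; Sylvie Kimura has 2; Xiulan Lopez has 1; Sven Tanaka has 1; Kalinda Jansen has 1; Saoirse Novak has 2; Uchenna Rossi has 1; Jana Weber has 2; Sara Nguyen has 1. The largest is 4, held by Farah Gupta.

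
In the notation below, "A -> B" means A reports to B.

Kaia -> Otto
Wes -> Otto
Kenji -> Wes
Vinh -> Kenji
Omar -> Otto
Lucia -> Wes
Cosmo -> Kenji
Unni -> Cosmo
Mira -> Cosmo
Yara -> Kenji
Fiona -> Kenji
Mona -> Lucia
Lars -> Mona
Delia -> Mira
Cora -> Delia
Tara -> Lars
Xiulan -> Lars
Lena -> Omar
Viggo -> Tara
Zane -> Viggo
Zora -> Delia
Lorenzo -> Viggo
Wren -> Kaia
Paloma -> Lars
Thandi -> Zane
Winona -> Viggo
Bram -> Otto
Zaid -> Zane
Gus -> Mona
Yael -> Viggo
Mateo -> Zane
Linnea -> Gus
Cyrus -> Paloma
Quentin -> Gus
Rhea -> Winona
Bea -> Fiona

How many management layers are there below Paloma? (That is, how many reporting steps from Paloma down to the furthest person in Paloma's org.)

1

The longest chain under Paloma runs Paloma → Cyrus, which is 1 level below Paloma.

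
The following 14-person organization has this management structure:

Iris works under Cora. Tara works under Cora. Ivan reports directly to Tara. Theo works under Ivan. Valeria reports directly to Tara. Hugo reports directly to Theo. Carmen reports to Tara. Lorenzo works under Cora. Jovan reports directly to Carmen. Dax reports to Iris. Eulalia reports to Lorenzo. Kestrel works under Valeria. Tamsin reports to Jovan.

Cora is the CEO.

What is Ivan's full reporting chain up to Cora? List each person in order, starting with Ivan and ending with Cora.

Ivan reports to Tara. Tara reports to Cora. Cora is at the top.

Ivan -> Tara -> Cora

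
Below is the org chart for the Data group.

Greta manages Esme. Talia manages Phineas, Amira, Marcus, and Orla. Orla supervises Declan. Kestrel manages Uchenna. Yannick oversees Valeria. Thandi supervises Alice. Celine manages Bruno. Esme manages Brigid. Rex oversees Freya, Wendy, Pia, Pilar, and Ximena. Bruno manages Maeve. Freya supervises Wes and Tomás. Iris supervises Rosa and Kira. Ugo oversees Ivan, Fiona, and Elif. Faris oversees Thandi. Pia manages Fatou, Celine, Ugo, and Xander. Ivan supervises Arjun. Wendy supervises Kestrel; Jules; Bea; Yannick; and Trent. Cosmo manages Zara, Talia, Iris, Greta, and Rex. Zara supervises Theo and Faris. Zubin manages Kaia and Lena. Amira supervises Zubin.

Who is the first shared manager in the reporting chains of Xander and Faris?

Cosmo

Xander's chain of managers is Pia, Rex, Cosmo. Faris's chain of managers is Zara, Cosmo. The first manager that appears in both chains is Cosmo.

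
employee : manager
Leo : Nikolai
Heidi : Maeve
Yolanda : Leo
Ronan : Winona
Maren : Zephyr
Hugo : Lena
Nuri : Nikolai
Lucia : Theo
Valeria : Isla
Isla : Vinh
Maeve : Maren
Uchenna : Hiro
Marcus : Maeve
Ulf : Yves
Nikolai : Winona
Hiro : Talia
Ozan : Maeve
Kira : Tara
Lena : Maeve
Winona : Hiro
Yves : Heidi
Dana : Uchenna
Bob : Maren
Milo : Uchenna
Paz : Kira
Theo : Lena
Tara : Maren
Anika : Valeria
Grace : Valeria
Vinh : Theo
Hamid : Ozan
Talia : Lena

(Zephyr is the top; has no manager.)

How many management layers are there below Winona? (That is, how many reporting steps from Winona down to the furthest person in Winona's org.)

3

The longest chain under Winona runs Winona → Nikolai → Leo → Yolanda, which is 3 levels below Winona.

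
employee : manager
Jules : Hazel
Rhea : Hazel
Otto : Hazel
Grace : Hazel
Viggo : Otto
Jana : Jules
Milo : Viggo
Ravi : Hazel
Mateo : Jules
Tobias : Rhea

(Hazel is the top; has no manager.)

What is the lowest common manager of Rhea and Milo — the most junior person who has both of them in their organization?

Hazel

Rhea's chain of managers is Hazel. Milo's chain of managers is Viggo, Otto, Hazel. The first manager that appears in both chains is Hazel.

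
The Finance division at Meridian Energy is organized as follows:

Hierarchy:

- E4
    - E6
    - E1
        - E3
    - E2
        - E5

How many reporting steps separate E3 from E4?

Chain from E3 up to E4: E3 → E1 → E4. That is 2 steps up, so E3 is 2 levels below E4.

2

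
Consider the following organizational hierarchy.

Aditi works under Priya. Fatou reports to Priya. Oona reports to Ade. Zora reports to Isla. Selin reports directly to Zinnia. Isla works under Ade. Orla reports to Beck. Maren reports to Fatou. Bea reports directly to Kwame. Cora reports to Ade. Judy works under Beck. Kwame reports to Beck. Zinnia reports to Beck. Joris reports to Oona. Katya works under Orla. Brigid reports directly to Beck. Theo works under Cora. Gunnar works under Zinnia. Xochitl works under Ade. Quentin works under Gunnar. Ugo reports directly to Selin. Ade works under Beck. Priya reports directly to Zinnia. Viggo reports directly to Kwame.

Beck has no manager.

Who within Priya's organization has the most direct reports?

Direct-report counts within Priya's organization: Priya has 2; Fatou has 1. The largest is 2, held by Priya.

Priya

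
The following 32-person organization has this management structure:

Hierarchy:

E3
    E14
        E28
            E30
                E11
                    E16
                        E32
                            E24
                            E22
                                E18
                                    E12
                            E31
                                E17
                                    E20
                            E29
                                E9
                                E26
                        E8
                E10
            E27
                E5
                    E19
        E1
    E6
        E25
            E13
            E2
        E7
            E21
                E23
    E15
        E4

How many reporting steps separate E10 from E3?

Chain from E10 up to E3: E10 → E30 → E28 → E14 → E3. That is 4 steps up, so E10 is 4 levels below E3.

4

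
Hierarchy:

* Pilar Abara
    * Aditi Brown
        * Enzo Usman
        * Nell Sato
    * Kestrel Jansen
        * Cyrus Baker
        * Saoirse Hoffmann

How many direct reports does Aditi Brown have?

2

Aditi Brown directly manages Enzo Usman, Nell Sato. That is 2 direct reports.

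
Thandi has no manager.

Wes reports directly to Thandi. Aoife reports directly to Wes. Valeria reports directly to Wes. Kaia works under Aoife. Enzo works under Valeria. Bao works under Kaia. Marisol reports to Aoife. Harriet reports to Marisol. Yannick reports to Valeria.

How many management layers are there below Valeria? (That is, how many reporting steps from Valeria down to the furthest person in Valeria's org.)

1

The longest chain under Valeria runs Valeria → Yannick, which is 1 level below Valeria.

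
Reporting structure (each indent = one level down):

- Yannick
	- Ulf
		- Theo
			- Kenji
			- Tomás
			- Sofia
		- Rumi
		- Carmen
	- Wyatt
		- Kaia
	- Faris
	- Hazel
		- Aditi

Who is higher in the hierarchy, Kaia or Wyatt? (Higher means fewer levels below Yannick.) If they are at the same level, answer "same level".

Wyatt

Kaia is 2 levels below Yannick; Wyatt is 1. Wyatt is higher.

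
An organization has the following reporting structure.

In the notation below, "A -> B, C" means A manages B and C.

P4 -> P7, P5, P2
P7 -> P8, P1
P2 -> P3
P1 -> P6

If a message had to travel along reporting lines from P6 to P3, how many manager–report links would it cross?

5

P6 is 3 levels below P4, and P3 is 2 levels below P4 (their lowest common manager). The shortest path runs up from P6 to P4 and back down to P3: 3 + 2 = 5 links.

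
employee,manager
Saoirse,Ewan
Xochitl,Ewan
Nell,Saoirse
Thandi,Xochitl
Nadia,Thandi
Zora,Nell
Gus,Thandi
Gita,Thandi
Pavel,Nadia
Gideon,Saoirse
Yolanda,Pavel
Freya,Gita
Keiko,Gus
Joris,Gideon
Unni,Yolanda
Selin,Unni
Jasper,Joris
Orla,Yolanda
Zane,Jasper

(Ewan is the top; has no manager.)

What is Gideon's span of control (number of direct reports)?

1

Gideon directly manages Joris. That is 1 direct report.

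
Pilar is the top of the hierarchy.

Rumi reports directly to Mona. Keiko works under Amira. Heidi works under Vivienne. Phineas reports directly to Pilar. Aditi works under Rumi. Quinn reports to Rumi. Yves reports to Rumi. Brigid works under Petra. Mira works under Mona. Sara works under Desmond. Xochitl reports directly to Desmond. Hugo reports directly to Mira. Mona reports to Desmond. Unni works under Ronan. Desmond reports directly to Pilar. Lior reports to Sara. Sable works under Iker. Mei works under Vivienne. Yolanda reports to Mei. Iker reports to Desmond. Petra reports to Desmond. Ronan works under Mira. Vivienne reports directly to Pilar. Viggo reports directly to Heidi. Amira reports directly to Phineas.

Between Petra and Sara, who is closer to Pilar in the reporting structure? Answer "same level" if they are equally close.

same level

Both Petra and Sara are 2 levels below Pilar.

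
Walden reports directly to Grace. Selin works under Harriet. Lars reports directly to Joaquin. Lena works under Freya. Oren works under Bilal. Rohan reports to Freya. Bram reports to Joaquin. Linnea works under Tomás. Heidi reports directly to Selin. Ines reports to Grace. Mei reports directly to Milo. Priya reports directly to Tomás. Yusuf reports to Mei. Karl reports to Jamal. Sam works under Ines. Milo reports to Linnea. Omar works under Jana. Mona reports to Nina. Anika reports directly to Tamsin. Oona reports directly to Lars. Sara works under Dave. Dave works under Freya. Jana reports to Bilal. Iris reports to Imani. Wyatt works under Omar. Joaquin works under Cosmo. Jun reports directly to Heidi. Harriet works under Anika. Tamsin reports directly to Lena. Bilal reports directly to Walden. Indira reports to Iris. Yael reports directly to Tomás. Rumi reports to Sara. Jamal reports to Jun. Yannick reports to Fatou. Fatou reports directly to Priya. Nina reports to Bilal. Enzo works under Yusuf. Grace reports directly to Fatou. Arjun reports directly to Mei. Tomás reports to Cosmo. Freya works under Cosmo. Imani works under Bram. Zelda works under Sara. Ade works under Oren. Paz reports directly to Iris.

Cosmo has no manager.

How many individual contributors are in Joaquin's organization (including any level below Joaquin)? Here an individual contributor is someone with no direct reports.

The people in Joaquin's organization with no one reporting to them are Oona, Indira, Paz. That is 3.

3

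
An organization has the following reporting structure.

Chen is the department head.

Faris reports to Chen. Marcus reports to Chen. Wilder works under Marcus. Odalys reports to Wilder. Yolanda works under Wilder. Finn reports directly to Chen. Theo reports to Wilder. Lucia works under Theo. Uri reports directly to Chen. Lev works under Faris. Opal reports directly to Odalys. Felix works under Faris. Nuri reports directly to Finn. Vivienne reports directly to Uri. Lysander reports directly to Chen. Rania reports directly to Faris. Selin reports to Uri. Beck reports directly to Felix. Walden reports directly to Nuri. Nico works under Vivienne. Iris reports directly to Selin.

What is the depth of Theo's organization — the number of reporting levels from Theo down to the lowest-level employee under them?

The longest chain under Theo runs Theo → Lucia, which is 1 level below Theo.

1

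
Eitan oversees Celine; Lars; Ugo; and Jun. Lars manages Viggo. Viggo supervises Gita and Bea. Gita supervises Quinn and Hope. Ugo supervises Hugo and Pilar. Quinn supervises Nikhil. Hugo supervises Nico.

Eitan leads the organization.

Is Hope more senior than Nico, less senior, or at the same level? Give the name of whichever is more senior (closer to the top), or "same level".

Hope is 4 levels below Eitan; Nico is 3. Nico is higher.

Nico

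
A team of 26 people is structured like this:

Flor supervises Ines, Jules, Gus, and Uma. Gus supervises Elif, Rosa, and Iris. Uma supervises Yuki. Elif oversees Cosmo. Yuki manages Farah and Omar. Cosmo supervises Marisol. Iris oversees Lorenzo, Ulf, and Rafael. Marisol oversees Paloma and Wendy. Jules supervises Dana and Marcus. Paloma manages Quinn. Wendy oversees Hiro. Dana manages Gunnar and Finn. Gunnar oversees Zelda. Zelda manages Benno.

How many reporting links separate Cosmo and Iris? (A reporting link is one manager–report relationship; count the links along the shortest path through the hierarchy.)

3

Cosmo is 2 levels below Gus, and Iris is 1 level below Gus (their lowest common manager). The shortest path runs up from Cosmo to Gus and back down to Iris: 2 + 1 = 3 links.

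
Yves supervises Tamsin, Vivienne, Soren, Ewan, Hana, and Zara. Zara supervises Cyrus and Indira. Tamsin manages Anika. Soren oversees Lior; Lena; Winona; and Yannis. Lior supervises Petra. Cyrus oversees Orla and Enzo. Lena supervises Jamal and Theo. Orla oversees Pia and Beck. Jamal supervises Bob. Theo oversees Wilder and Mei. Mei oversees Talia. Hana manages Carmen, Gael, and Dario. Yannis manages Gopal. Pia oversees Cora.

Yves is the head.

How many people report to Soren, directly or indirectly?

12

Soren directly manages Lior, Lena, Winona, Yannis. Under Lior: Petra (1). Under Lena: Theo, Mei, Talia, Wilder, Jamal, Bob (6). Winona has no reports. Under Yannis: Gopal (1). So Soren's organization is 4 direct reports plus everyone under them: 2 + 7 + 1 + 2 = 12.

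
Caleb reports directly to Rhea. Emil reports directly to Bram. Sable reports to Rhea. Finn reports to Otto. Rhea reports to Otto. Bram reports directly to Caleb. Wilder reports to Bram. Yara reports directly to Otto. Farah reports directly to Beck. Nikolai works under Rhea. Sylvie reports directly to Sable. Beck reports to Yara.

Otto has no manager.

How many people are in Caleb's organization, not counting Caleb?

3

Caleb directly manages Bram. Under Bram: Emil, Wilder (2). That's 3 in total.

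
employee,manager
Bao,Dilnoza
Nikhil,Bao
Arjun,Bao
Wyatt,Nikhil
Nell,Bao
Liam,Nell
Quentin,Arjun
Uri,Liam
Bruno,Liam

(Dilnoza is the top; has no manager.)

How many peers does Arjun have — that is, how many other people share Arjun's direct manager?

2

Arjun reports to Bao. Bao's other direct reports are Nikhil, Nell — 2 peers.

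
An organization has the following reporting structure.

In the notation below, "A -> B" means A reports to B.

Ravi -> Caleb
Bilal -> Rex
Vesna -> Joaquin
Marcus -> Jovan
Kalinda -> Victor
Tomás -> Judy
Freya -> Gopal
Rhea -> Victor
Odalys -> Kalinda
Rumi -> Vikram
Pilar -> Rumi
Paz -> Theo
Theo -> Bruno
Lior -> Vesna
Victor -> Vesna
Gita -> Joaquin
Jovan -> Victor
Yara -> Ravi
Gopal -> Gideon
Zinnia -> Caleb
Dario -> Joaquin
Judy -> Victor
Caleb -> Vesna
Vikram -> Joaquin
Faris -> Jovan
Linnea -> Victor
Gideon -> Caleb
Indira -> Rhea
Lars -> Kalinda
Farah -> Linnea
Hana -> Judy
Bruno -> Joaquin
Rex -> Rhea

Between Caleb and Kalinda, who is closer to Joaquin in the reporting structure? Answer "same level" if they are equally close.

Caleb

Caleb is 2 levels below Joaquin; Kalinda is 3. Caleb is higher.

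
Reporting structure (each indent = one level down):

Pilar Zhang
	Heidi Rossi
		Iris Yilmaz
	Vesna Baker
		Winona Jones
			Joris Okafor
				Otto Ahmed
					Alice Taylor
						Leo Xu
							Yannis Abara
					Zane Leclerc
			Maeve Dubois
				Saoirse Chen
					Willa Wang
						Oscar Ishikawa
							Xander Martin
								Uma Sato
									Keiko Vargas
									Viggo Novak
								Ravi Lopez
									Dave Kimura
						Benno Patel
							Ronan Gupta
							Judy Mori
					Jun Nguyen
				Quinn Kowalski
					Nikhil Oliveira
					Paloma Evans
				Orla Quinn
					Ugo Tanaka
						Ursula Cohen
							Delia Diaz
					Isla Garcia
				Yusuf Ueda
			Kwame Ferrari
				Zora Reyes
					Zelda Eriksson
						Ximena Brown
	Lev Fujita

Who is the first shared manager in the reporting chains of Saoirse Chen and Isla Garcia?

Maeve Dubois

Saoirse Chen's chain of managers is Maeve Dubois, Winona Jones, Vesna Baker, Pilar Zhang. Isla Garcia's chain of managers is Orla Quinn, Maeve Dubois, Winona Jones, Vesna Baker, Pilar Zhang. The first manager that appears in both chains is Maeve Dubois.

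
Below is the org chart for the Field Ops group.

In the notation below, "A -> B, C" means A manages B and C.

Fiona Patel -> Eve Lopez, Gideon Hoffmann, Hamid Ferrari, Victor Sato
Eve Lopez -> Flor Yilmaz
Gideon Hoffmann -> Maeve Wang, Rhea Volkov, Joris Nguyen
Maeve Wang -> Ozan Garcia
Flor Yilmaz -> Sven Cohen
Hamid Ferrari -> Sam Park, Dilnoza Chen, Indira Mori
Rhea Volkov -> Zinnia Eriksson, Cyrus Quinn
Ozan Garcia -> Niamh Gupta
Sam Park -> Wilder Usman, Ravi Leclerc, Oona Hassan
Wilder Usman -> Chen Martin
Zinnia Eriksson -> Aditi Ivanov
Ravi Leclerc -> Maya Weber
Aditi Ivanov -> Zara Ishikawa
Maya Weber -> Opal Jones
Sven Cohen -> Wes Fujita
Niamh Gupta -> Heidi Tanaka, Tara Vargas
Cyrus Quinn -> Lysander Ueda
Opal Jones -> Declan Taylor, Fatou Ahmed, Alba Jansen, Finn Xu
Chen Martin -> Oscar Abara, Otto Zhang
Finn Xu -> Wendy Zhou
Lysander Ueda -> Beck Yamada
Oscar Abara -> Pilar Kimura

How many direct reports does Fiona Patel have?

4

Fiona Patel directly manages Eve Lopez, Gideon Hoffmann, Hamid Ferrari, Victor Sato. That is 4 direct reports.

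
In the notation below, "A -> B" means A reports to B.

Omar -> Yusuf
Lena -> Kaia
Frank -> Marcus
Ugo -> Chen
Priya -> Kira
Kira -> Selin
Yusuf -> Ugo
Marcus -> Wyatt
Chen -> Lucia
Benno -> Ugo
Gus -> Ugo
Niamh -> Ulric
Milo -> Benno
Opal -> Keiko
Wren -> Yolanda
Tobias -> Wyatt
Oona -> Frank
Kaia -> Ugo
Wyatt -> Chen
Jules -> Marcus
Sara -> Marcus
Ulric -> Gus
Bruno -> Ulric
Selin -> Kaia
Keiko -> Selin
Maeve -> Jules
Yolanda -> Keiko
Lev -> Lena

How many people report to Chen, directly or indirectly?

Chen directly manages Ugo, Wyatt. Under Ugo: Benno, Milo, Kaia, Lena, Lev, Selin, Kira, Priya, Keiko, Opal, Yolanda, Wren, Gus, Ulric, Bruno, Niamh, Yusuf, Omar (18). Under Wyatt: Tobias, Marcus, Sara, Jules, Maeve, Frank, Oona (7). So Chen's organization is 2 direct reports plus everyone under them: 19 + 8 = 27.

27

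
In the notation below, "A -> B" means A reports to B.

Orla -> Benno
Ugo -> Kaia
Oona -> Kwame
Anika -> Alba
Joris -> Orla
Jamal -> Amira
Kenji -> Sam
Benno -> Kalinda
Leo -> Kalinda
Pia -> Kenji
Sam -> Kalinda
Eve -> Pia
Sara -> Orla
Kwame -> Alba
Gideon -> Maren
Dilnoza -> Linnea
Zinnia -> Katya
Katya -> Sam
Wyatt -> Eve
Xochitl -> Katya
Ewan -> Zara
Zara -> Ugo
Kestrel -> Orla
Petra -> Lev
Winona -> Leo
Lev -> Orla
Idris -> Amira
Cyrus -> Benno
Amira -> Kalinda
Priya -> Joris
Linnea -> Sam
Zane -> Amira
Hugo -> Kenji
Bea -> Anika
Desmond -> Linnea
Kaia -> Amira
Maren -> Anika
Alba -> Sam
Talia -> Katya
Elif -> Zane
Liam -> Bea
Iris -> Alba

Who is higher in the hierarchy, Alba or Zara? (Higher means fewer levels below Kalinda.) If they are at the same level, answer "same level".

Alba is 2 levels below Kalinda; Zara is 4. Alba is higher.

Alba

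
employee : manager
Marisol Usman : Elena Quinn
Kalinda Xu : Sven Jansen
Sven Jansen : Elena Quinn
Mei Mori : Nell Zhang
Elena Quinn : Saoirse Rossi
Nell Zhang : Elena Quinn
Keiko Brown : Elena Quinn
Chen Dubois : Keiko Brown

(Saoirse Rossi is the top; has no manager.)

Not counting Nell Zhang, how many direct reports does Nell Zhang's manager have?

3

Nell Zhang reports to Elena Quinn. Elena Quinn's other direct reports are Sven Jansen, Keiko Brown, Marisol Usman — 3 peers.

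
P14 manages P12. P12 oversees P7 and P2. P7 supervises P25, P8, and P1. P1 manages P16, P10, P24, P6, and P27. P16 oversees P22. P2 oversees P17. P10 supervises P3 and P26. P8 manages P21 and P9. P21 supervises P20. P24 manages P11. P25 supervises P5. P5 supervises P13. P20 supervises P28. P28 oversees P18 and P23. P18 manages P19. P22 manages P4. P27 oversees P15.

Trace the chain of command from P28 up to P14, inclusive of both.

P28 -> P20 -> P21 -> P8 -> P7 -> P12 -> P14

P28 reports to P20. P20 reports to P21. P21 reports to P8. P8 reports to P7. P7 reports to P12. P12 reports to P14. P14 is at the top.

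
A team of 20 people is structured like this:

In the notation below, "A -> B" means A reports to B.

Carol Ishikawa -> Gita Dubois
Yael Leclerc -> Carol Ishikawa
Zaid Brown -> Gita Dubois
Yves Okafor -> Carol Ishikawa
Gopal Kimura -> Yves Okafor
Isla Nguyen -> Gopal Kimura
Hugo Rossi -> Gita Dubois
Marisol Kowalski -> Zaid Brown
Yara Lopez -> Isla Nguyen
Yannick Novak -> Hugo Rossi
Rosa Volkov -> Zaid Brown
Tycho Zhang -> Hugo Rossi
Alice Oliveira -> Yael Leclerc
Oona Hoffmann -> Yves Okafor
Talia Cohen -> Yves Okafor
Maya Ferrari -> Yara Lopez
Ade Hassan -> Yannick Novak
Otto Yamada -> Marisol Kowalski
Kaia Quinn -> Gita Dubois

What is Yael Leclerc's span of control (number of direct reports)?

Yael Leclerc directly manages Alice Oliveira. That is 1 direct report.

1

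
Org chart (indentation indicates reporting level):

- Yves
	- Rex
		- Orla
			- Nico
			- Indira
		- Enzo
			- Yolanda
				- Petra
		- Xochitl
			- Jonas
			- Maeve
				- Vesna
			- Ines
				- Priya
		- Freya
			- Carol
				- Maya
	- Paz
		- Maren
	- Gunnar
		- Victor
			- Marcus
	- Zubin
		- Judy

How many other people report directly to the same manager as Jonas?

Jonas reports to Xochitl. Xochitl's other direct reports are Maeve, Ines — 2 peers.

2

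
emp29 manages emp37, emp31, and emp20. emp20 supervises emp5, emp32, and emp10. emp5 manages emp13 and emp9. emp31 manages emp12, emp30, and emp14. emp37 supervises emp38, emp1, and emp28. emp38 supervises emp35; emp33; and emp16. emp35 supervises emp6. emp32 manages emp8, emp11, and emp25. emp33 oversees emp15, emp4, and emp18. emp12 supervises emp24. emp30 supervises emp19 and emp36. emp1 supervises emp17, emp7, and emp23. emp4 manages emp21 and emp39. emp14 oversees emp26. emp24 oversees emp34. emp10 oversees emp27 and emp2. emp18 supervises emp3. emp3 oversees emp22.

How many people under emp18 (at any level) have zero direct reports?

1

The only person in emp18's organization with no one reporting to them is emp22. That is 1.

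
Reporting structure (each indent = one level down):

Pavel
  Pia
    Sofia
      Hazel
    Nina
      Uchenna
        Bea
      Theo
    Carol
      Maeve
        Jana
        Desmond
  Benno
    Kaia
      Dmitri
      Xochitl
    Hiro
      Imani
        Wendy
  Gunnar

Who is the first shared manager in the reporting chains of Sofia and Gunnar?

Sofia's chain of managers is Pia, Pavel. Gunnar's chain of managers is Pavel. The first manager that appears in both chains is Pavel.

Pavel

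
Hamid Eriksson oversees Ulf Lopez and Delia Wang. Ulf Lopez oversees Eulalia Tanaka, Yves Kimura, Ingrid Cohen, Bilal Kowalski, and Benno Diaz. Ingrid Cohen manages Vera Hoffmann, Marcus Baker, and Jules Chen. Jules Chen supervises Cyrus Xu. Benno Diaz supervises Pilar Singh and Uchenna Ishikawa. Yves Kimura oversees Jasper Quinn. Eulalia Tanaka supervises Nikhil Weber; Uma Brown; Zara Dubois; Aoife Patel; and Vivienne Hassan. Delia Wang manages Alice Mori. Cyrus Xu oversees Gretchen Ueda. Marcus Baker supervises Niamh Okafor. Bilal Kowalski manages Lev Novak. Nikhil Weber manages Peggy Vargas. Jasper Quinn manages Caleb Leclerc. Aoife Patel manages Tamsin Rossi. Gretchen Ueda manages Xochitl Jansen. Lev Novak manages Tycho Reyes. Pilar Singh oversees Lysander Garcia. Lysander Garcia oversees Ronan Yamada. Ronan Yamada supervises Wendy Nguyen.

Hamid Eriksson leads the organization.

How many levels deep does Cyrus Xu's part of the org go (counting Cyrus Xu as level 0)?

The longest chain under Cyrus Xu runs Cyrus Xu → Gretchen Ueda → Xochitl Jansen, which is 2 levels below Cyrus Xu.

2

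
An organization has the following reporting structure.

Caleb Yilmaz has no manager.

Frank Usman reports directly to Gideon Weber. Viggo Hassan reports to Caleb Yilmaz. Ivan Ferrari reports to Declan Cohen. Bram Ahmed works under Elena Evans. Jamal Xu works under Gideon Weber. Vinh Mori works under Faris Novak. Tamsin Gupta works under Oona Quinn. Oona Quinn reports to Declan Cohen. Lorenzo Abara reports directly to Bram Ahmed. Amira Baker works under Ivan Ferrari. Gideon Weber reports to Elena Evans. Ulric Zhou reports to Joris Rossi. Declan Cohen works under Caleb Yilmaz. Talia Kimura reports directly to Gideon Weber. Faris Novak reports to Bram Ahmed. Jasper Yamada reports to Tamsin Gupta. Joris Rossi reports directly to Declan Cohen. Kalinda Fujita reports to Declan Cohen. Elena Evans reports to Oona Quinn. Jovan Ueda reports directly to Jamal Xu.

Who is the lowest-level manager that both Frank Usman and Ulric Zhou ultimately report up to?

Frank Usman's chain of managers is Gideon Weber, Elena Evans, Oona Quinn, Declan Cohen, Caleb Yilmaz. Ulric Zhou's chain of managers is Joris Rossi, Declan Cohen, Caleb Yilmaz. The first manager that appears in both chains is Declan Cohen.

Declan Cohen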